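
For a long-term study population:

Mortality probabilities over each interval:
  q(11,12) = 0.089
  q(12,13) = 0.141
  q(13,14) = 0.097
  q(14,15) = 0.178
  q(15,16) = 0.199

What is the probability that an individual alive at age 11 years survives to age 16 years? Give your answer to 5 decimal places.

Survival from 11 to 16 is the product of surviving each interval: (1 − 0.089) × (1 − 0.141) × (1 − 0.097) × (1 − 0.178) × (1 − 0.199).
= 0.911 × 0.859 × 0.903 × 0.822 × 0.801 = 0.465268.

0.46527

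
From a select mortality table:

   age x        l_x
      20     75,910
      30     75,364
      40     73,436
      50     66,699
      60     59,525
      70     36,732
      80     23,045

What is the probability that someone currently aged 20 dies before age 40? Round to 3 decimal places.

P(die before 40 | alive at 20) = 1 − l_40/l_20 = 1 − 73,436/75,910 = (2,474)/75,910 = 0.032591.

0.033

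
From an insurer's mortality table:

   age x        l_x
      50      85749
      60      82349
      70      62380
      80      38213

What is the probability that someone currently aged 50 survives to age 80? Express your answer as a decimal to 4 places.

We want 30p50 = l_80/l_50.
The conditional survival probability is l_80/l_50 = 38213/85749 = 0.445638.

0.4456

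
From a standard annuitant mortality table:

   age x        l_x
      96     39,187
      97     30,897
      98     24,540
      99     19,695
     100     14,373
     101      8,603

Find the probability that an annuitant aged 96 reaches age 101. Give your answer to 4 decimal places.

We want 5p96 = l_101/l_96.
The conditional survival probability is l_101/l_96 = 8,603/39,187 = 0.219537.

0.2195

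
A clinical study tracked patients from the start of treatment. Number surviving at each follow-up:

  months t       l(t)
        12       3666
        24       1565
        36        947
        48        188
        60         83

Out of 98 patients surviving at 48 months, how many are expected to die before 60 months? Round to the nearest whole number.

55

The relevant probability is 1 − 83/188 = 0.558511.
Expected number = 98 × 0.558511 = 55.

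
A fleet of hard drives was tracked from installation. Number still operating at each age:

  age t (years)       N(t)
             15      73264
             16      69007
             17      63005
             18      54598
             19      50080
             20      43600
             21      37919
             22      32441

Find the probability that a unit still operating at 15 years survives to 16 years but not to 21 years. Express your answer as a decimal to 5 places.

This is the probability of reaching 16 but not 21, conditional on being operational at 15: (N(16) − N(21)) / N(15).
= (69007 − 37919) / 73264 = 31088 / 73264 = 0.424328.

0.42433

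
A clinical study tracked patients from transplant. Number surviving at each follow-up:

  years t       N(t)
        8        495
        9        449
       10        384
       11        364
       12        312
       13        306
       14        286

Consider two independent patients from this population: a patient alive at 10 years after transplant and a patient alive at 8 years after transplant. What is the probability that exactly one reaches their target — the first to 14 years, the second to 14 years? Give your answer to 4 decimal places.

p₁ = N(14)/N(10) = 286/384 = 0.744792; p₂ = N(14)/N(8) = 286/495 = 0.577778.
P(exactly one) = p₁(1−p₂) + (1−p₁)p₂ = 0.314468 + 0.147454 = 0.461921.

0.4619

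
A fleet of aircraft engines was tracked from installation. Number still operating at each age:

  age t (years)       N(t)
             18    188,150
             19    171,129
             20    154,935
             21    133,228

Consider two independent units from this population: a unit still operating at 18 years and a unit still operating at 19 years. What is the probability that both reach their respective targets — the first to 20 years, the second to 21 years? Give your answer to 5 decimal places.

0.64109

p₁ = N(20)/N(18) = 154,935/188,150 = 0.823465; p₂ = N(21)/N(19) = 133,228/171,129 = 0.778524.
P(both) = p₁ × p₂ = 0.823465 × 0.778524 = 0.641087.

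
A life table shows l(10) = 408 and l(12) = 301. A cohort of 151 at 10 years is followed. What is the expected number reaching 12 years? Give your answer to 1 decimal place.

111.4

The relevant probability is 301/408 = 0.737745.
Expected number = 151 × 0.737745 = 111.4.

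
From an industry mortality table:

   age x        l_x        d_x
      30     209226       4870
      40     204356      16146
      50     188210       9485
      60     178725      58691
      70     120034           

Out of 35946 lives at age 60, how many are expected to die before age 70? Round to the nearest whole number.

11804

The relevant probability is 1 − 120034/178725 = 0.328387.
Expected number = 35946 × 0.328387 = 11804.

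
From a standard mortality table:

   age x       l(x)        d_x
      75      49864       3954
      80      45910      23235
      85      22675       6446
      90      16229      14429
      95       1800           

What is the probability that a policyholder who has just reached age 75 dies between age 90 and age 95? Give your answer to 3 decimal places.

This is the probability of reaching 90 but not 95, conditional on being alive at 75: (l(90) − l(95)) / l(75).
= (16229 − 1800) / 49864 = 14429 / 49864 = 0.289367.

0.289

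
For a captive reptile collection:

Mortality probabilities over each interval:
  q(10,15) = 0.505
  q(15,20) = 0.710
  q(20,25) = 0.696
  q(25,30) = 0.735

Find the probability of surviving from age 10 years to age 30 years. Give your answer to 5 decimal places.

The overall survival probability is (1 − 0.505) × (1 − 0.710) × (1 − 0.696) × (1 − 0.735).
= 0.495 × 0.290 × 0.304 × 0.265 = 0.011564.

0.01156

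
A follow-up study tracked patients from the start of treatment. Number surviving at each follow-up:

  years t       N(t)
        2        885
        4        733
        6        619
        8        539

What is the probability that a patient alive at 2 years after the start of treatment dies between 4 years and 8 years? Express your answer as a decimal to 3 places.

This is the probability of reaching 4 but not 8, conditional on being alive at 2: (N(4) − N(8)) / N(2).
= (733 − 539) / 885 = 194 / 885 = 0.219209.

0.219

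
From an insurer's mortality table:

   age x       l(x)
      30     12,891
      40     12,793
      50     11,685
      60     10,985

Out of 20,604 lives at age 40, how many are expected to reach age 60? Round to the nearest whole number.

17692

The relevant probability is 10,985/12,793 = 0.858673.
Expected number = 20,604 × 0.858673 = 17692.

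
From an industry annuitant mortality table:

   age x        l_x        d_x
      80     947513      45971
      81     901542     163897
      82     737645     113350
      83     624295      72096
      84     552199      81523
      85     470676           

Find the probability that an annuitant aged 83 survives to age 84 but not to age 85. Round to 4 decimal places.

0.1306

We want 1|1q83 = (l_84 − l_85)/l_83.
This is the probability of reaching 84 but not 85, conditional on being alive at 83: (l_84 − l_85) / l_83.
= (552199 − 470676) / 624295 = 81523 / 624295 = 0.130584.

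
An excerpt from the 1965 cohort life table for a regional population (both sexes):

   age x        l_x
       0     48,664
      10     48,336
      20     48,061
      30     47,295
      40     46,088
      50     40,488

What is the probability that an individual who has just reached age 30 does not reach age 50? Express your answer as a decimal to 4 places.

0.1439

P(die before 50 | alive at 30) = 1 − l_50/l_30 = 1 − 40,488/47,295 = (6,807)/47,295 = 0.143926.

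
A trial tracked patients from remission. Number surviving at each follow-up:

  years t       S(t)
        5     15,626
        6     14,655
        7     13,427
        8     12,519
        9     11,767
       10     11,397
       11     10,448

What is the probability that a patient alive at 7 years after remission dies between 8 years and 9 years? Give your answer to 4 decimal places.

0.0560

This is the probability of reaching 8 but not 9, conditional on being alive at 7: (S(8) − S(9)) / S(7).
= (12,519 − 11,767) / 13,427 = 752 / 13,427 = 0.056007.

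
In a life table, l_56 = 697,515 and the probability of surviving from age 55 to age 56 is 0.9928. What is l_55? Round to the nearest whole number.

702574

l_55 = l_56 / p = 697,515 / 0.9928 = 702574.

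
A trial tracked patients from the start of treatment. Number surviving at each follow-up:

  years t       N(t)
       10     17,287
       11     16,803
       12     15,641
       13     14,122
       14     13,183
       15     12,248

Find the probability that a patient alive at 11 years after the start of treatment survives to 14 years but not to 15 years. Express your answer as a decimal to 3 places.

This is the probability of reaching 14 but not 15, conditional on being alive at 11: (N(14) − N(15)) / N(11).
= (13,183 − 12,248) / 16,803 = 935 / 16,803 = 0.055645.

0.056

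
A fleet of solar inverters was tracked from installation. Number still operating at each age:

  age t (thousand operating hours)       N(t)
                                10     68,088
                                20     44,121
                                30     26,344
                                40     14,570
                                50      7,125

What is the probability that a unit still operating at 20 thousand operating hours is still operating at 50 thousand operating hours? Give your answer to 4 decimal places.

The conditional survival probability is N(50)/N(20) = 7,125/44,121 = 0.161488.

0.1615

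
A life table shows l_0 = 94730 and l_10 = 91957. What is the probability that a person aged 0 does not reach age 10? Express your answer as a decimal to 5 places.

P(die before 10 | alive at 0) = 1 − l_10/l_0 = 1 − 91957/94730 = (2773)/94730 = 0.029273.

0.02927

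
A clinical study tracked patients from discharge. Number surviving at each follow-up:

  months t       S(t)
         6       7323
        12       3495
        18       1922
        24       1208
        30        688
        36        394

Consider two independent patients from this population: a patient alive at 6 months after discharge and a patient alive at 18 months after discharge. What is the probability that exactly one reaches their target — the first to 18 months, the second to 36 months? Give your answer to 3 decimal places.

p₁ = S(18)/S(6) = 1922/7323 = 0.262461; p₂ = S(36)/S(18) = 394/1922 = 0.204995.
P(exactly one) = p₁(1−p₂) + (1−p₁)p₂ = 0.208658 + 0.151192 = 0.359850.

0.360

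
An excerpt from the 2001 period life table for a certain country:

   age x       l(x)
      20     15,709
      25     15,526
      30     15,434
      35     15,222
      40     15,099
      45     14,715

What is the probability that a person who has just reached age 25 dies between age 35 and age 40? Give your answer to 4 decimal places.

This is the probability of reaching 35 but not 40, conditional on being alive at 25: (l(35) − l(40)) / l(25).
= (15,222 − 15,099) / 15,526 = 123 / 15,526 = 0.007922.

0.0079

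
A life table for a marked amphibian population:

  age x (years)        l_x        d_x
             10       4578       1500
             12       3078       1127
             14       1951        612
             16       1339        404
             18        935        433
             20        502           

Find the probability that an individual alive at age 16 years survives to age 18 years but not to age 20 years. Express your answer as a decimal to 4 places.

0.3234

This is the probability of reaching 18 but not 20, conditional on being alive at 16: (l_18 − l_20) / l_16.
= (935 − 502) / 1339 = 433 / 1339 = 0.323376.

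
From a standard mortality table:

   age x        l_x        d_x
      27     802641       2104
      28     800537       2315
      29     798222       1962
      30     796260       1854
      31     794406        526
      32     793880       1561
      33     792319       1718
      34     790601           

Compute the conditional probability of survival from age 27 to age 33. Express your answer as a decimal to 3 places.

We want 6p27 = l_33/l_27.
The conditional survival probability is l_33/l_27 = 792319/802641 = 0.987140.

0.987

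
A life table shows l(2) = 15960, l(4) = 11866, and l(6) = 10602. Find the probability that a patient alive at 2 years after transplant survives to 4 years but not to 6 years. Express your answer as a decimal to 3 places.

0.079

This is the probability of reaching 4 but not 6, conditional on being alive at 2: (l(4) − l(6)) / l(2).
= (11866 − 10602) / 15960 = 1264 / 15960 = 0.079198.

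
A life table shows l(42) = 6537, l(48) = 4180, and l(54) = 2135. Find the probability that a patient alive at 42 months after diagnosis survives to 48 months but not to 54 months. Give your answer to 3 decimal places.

0.313

This is the probability of reaching 48 but not 54, conditional on being alive at 42: (l(48) − l(54)) / l(42).
= (4180 − 2135) / 6537 = 2045 / 6537 = 0.312835.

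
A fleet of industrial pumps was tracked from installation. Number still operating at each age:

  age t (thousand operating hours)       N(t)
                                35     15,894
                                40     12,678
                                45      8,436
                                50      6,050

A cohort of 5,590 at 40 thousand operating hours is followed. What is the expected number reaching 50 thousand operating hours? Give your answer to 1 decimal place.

The relevant probability is 6,050/12,678 = 0.477205.
Expected number = 5,590 × 0.477205 = 2667.6.

2667.6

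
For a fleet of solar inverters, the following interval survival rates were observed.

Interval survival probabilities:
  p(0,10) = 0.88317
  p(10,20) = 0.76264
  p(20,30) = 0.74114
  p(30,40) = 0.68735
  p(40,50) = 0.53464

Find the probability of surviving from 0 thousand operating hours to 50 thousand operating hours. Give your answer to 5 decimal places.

Survival from 0 to 50 is the product of surviving each interval: 0.88317 × 0.76264 × 0.74114 × 0.68735 × 0.53464.
= 0.183444.

0.18344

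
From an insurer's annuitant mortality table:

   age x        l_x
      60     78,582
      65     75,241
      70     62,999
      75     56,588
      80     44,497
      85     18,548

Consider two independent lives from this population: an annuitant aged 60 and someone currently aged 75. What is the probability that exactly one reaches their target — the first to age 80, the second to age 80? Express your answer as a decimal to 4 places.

p₁ = l_80/l_60 = 44,497/78,582 = 0.566249; p₂ = l_80/l_75 = 44,497/56,588 = 0.786333.
P(exactly one) = p₁(1−p₂) + (1−p₁)p₂ = 0.120989 + 0.341073 = 0.462061.

0.4621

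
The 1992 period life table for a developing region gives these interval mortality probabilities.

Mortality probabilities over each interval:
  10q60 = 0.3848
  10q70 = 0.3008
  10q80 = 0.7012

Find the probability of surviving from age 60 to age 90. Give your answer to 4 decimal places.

0.1285

Chaining the interval survival probabilities: (1 − 0.3848) × (1 − 0.3008) × (1 − 0.7012).
= 0.6152 × 0.6992 × 0.2988 = 0.128528.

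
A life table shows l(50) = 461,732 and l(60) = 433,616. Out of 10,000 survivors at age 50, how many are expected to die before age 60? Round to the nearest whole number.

609

The relevant probability is 1 − 433,616/461,732 = 0.060892.
Expected number = 10,000 × 0.060892 = 609.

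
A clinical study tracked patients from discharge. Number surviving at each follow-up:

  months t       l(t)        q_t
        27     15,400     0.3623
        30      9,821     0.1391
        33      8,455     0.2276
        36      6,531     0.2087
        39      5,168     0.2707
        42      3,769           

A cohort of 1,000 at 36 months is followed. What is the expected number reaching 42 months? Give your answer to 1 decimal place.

577.1

The relevant probability is 3,769/6,531 = 0.577094.
Expected number = 1,000 × 0.577094 = 577.1.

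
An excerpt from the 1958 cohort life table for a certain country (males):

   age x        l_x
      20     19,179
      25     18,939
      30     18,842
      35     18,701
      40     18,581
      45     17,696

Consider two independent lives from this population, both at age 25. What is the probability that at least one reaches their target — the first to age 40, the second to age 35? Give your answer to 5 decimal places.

0.99976

p₁ = l_40/l_25 = 18,581/18,939 = 0.981097; p₂ = l_35/l_25 = 18,701/18,939 = 0.987433.
P(at least one) = 1 − (1−p₁)(1−p₂) = 1 − 0.018903 × 0.012567 = 0.999762.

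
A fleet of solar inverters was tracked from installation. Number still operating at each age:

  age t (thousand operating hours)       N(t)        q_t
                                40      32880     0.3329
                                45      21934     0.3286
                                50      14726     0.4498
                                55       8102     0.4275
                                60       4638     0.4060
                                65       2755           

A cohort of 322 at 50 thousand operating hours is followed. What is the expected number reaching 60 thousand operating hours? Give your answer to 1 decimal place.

101.4

The relevant probability is 4638/14726 = 0.314953.
Expected number = 322 × 0.314953 = 101.4.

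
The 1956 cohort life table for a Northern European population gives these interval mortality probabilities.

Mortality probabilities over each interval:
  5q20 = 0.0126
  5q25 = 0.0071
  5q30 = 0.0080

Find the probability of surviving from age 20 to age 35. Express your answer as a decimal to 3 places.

0.973

15p20 = (1 − 0.0126) × (1 − 0.0071) × (1 − 0.0080).
= 0.9874 × 0.9929 × 0.9920 = 0.972546.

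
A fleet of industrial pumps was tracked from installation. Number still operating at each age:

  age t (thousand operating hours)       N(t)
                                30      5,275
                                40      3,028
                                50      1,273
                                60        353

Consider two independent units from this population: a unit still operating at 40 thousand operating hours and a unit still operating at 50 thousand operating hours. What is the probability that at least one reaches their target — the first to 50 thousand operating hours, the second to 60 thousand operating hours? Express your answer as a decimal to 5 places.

p₁ = N(50)/N(40) = 1,273/3,028 = 0.420410; p₂ = N(60)/N(50) = 353/1,273 = 0.277298.
P(at least one) = 1 − (1−p₁)(1−p₂) = 1 − 0.579590 × 0.722702 = 0.581129.

0.58113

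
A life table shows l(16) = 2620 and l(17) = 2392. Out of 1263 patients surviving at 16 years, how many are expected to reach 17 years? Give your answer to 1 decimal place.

1153.1

The relevant probability is 2392/2620 = 0.912977.
Expected number = 1263 × 0.912977 = 1153.1.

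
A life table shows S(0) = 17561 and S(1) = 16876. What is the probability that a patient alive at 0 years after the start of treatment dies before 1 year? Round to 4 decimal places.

P(die before 1 | alive at 0) = 1 − S(1)/S(0) = 1 − 16876/17561 = (685)/17561 = 0.039007.

0.0390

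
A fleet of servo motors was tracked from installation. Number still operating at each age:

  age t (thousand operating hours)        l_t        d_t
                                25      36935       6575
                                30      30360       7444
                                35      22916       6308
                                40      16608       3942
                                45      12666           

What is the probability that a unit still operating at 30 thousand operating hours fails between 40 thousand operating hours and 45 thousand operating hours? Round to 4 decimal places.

0.1298

This is the probability of reaching 40 but not 45, conditional on being operational at 30: (l_40 − l_45) / l_30.
= (16608 − 12666) / 30360 = 3942 / 30360 = 0.129842.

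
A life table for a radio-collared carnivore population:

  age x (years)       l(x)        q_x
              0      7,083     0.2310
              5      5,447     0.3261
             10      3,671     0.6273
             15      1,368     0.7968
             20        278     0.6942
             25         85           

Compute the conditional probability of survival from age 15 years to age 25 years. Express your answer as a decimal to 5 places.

The conditional survival probability is l(25)/l(15) = 85/1,368 = 0.062135.

0.06213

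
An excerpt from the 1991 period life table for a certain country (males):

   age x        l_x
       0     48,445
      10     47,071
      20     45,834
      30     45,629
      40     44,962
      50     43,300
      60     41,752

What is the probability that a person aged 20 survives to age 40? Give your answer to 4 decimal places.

0.9810

We want 20p20 = l_40/l_20.
The conditional survival probability is l_40/l_20 = 44,962/45,834 = 0.980975.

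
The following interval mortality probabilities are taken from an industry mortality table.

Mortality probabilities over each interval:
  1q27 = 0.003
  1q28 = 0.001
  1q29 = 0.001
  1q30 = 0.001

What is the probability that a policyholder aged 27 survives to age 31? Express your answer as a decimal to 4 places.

Survival from 27 to 31 is the product of surviving each interval: (1 − 0.003) × (1 − 0.001) × (1 − 0.001) × (1 − 0.001).
= 0.997 × 0.999 × 0.999 × 0.999 = 0.994012.

0.9940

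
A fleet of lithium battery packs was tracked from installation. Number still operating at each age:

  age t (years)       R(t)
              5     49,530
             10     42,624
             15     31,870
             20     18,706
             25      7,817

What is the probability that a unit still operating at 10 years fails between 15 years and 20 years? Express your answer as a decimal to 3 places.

0.309

This is the probability of reaching 15 but not 20, conditional on being operational at 10: (R(15) − R(20)) / R(10).
= (31,870 − 18,706) / 42,624 = 13,164 / 42,624 = 0.308840.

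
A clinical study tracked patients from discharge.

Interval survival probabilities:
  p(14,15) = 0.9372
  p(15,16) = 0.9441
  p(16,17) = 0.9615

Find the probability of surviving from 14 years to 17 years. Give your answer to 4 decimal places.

Chaining the interval survival probabilities: 0.9372 × 0.9441 × 0.9615.
= 0.850745.

0.8507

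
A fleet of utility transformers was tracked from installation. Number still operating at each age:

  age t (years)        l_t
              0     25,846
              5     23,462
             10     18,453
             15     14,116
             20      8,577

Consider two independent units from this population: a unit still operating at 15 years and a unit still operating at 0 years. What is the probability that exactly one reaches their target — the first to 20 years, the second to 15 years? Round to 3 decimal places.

p₁ = l_20/l_15 = 8,577/14,116 = 0.607608; p₂ = l_15/l_0 = 14,116/25,846 = 0.546158.
P(exactly one) = p₁(1−p₂) + (1−p₁)p₂ = 0.275758 + 0.214308 = 0.490066.

0.490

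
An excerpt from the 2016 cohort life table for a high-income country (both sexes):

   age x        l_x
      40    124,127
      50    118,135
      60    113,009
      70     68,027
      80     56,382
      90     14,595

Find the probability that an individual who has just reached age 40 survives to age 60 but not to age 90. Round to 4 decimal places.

This is the probability of reaching 60 but not 90, conditional on being alive at 40: (l_60 − l_90) / l_40.
= (113,009 − 14,595) / 124,127 = 98,414 / 124,127 = 0.792849.

0.7928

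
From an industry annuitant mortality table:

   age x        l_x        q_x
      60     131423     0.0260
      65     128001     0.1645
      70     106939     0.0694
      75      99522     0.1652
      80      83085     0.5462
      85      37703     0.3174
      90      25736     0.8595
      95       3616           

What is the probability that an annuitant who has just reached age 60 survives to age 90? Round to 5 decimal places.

The conditional survival probability is l_90/l_60 = 25736/131423 = 0.195826.

0.19583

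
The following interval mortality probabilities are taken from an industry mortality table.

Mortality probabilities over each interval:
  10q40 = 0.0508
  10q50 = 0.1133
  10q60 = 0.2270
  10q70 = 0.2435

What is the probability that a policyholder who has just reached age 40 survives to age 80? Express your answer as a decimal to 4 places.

Chaining the interval survival probabilities: (1 − 0.0508) × (1 − 0.1133) × (1 − 0.2270) × (1 − 0.2435).
= 0.9492 × 0.8867 × 0.7730 × 0.7565 = 0.492179.

0.4922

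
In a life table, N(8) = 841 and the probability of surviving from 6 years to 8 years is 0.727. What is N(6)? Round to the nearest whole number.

1157

N(6) = N(8) / p = 841 / 0.727 = 1157.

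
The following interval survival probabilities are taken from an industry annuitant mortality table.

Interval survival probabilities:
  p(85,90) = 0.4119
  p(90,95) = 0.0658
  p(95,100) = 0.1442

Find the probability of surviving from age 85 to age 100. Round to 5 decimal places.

Survival from 85 to 100 is the product of surviving each interval: 0.4119 × 0.0658 × 0.1442.
= 0.003908.

0.00391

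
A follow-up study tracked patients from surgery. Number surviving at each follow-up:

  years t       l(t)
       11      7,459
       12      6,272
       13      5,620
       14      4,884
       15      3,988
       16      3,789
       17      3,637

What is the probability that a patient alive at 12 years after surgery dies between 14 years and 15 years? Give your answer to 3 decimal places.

0.143

This is the probability of reaching 14 but not 15, conditional on being alive at 12: (l(14) − l(15)) / l(12).
= (4,884 − 3,988) / 6,272 = 896 / 6,272 = 0.142857.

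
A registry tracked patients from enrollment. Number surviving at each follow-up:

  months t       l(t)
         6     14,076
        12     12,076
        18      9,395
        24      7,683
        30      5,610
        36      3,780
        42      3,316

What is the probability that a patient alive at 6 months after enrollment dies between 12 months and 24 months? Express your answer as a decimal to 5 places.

This is the probability of reaching 12 but not 24, conditional on being alive at 6: (l(12) − l(24)) / l(6).
= (12,076 − 7,683) / 14,076 = 4,393 / 14,076 = 0.312092.

0.31209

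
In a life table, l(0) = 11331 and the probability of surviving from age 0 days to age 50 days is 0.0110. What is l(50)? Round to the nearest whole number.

125

l(50) = l(0) × p = 11331 × 0.0110 = 125.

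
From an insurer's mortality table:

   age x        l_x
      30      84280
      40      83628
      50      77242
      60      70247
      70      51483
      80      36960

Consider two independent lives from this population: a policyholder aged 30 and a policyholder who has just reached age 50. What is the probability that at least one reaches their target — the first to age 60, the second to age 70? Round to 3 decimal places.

p₁ = l_60/l_30 = 70247/84280 = 0.833495; p₂ = l_70/l_50 = 51483/77242 = 0.666516.
P(at least one) = 1 − (1−p₁)(1−p₂) = 1 − 0.166505 × 0.333484 = 0.944473.

0.944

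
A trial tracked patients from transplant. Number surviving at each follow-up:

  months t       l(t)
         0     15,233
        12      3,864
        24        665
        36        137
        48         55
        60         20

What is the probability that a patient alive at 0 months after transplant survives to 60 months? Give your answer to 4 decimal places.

0.0013

The conditional survival probability is l(60)/l(0) = 20/15,233 = 0.001313.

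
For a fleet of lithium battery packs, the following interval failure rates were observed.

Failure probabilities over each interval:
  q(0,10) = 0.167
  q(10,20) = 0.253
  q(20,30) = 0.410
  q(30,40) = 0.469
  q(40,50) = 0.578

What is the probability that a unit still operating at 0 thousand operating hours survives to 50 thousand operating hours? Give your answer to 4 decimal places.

0.0823

Chaining the interval survival probabilities: (1 − 0.167) × (1 − 0.253) × (1 − 0.410) × (1 − 0.469) × (1 − 0.578).
= 0.833 × 0.747 × 0.590 × 0.531 × 0.422 = 0.082267.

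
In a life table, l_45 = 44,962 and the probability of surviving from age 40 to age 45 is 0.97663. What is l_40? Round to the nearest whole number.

46038

l_40 = l_45 / p = 44,962 / 0.97663 = 46038.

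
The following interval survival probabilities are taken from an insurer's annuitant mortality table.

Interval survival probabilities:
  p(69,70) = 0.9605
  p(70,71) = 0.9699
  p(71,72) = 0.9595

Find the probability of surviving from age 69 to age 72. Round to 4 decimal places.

0.8939

The overall survival probability is 0.9605 × 0.9699 × 0.9595.
= 0.893860.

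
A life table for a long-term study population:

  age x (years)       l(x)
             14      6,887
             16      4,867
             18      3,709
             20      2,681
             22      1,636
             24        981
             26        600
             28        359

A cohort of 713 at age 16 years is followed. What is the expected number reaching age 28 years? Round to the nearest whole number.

53

The relevant probability is 359/4,867 = 0.073762.
Expected number = 713 × 0.073762 = 53.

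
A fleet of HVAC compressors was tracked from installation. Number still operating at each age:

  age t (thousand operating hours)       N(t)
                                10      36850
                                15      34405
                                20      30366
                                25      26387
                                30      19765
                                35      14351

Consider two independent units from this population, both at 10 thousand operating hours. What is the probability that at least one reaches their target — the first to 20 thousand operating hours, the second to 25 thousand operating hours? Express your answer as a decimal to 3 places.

0.950

p₁ = N(20)/N(10) = 30366/36850 = 0.824043; p₂ = N(25)/N(10) = 26387/36850 = 0.716065.
P(at least one) = 1 − (1−p₁)(1−p₂) = 1 − 0.175957 × 0.283935 = 0.950040.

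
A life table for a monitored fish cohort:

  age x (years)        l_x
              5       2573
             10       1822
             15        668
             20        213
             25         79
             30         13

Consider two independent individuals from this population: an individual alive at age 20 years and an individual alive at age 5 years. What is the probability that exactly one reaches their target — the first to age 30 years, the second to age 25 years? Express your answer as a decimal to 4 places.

0.0880

p₁ = l_30/l_20 = 13/213 = 0.061033; p₂ = l_25/l_5 = 79/2573 = 0.030703.
P(exactly one) = p₁(1−p₂) + (1−p₁)p₂ = 0.059159 + 0.028829 = 0.087988.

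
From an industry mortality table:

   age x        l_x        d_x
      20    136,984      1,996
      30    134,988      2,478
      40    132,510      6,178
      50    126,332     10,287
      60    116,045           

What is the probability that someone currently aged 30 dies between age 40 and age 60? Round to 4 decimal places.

We want 10|20q30 = (l_40 − l_60)/l_30.
This is the probability of reaching 40 but not 60, conditional on being alive at 30: (l_40 − l_60) / l_30.
= (132,510 − 116,045) / 134,988 = 16,465 / 134,988 = 0.121974.

0.1220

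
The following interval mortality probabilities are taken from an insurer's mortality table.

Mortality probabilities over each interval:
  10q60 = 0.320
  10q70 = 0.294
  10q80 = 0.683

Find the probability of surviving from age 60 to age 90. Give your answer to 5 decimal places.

Chaining the interval survival probabilities: (1 − 0.320) × (1 − 0.294) × (1 − 0.683).
= 0.680 × 0.706 × 0.317 = 0.152185.

0.15219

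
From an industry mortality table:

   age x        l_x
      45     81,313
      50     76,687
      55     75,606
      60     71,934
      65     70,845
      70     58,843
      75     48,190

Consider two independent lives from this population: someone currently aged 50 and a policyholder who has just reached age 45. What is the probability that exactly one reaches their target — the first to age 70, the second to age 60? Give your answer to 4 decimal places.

0.2944

p₁ = l_70/l_50 = 58,843/76,687 = 0.767314; p₂ = l_60/l_45 = 71,934/81,313 = 0.884656.
P(exactly one) = p₁(1−p₂) + (1−p₁)p₂ = 0.088505 + 0.205847 = 0.294352.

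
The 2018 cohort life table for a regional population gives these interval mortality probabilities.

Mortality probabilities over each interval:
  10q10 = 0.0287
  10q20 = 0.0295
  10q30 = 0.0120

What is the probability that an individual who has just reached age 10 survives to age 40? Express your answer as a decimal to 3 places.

0.931

30p10 = (1 − 0.0287) × (1 − 0.0295) × (1 − 0.0120).
= 0.9713 × 0.9705 × 0.9880 = 0.931335.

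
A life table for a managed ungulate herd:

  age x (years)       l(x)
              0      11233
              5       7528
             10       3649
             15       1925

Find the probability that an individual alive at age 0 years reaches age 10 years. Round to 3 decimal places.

0.325

The conditional survival probability is l(10)/l(0) = 3649/11233 = 0.324846.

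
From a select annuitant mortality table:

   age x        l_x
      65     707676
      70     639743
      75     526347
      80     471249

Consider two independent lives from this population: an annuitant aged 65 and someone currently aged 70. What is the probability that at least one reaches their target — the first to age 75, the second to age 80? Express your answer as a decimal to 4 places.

p₁ = l_75/l_65 = 526347/707676 = 0.743768; p₂ = l_80/l_70 = 471249/639743 = 0.736622.
P(at least one) = 1 − (1−p₁)(1−p₂) = 1 − 0.256232 × 0.263378 = 0.932514.

0.9325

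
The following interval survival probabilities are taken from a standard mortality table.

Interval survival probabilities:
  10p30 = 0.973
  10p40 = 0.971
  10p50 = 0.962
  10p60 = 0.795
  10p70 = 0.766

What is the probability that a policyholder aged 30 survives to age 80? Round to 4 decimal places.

0.5535

The overall survival probability is 0.973 × 0.971 × 0.962 × 0.795 × 0.766.
= 0.553481.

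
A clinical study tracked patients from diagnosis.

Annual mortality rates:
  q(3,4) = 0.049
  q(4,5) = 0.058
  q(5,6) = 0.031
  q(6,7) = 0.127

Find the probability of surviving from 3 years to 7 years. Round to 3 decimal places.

0.758

Chaining the interval survival probabilities: (1 − 0.049) × (1 − 0.058) × (1 − 0.031) × (1 − 0.127).
= 0.951 × 0.942 × 0.969 × 0.873 = 0.757826.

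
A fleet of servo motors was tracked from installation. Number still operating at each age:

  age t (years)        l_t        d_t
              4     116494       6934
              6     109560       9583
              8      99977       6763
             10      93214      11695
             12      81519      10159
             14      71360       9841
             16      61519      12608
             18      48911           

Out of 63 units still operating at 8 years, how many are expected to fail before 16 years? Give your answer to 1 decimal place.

24.2

The relevant probability is 1 − 61519/99977 = 0.384668.
Expected number = 63 × 0.384668 = 24.2.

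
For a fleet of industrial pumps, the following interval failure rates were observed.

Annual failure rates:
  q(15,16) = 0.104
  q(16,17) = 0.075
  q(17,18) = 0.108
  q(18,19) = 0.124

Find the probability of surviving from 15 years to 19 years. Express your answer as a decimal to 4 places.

P(survive 15→19) = (1 − 0.104) × (1 − 0.075) × (1 − 0.108) × (1 − 0.124).
= 0.896 × 0.925 × 0.892 × 0.876 = 0.647618.

0.6476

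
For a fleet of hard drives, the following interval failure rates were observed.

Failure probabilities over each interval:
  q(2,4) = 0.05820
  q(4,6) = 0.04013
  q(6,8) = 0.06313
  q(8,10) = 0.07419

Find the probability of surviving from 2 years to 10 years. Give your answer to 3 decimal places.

P(survive 2→10) = (1 − 0.05820) × (1 − 0.04013) × (1 − 0.06313) × (1 − 0.07419).
= 0.94180 × 0.95987 × 0.93687 × 0.92581 = 0.784102.

0.784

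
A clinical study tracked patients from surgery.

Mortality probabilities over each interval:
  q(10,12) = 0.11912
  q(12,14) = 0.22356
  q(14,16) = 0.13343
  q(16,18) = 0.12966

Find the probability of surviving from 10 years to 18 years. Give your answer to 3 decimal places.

0.516

P(survive 10→18) = (1 − 0.11912) × (1 − 0.22356) × (1 − 0.13343) × (1 − 0.12966).
= 0.88088 × 0.77644 × 0.86657 × 0.87034 = 0.515843.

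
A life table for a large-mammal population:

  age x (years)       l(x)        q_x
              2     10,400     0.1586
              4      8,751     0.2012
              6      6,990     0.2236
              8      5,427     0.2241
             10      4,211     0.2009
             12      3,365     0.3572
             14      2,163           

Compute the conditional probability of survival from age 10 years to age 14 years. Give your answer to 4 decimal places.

0.5137

The conditional survival probability is l(14)/l(10) = 2,163/4,211 = 0.513655.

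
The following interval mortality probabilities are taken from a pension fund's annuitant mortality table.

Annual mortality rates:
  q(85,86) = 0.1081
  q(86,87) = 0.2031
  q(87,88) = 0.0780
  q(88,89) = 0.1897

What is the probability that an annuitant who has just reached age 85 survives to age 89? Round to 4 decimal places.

The overall survival probability is (1 − 0.1081) × (1 − 0.2031) × (1 − 0.0780) × (1 − 0.1897).
= 0.8919 × 0.7969 × 0.9220 × 0.8103 = 0.531003.

0.5310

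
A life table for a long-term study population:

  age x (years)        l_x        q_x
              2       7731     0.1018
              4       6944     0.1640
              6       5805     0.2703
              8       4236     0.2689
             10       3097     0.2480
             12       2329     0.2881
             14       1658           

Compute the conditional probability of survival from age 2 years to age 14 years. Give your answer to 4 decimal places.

0.2145

The conditional survival probability is l_14/l_2 = 1658/7731 = 0.214461.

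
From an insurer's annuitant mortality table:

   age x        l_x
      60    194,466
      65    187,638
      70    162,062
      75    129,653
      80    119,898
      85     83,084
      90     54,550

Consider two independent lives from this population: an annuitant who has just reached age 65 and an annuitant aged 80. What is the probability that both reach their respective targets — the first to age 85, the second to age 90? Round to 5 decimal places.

0.20146

p₁ = l_85/l_65 = 83,084/187,638 = 0.442789; p₂ = l_90/l_80 = 54,550/119,898 = 0.454970.
P(both) = p₁ × p₂ = 0.442789 × 0.454970 = 0.201456.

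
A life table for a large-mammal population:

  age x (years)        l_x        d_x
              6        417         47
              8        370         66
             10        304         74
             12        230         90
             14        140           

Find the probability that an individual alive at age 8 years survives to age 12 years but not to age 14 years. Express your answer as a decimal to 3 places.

This is the probability of reaching 12 but not 14, conditional on being alive at 8: (l_12 − l_14) / l_8.
= (230 − 140) / 370 = 90 / 370 = 0.243243.

0.243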